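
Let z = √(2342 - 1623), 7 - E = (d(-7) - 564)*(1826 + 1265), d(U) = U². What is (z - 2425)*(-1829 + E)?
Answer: -3855854275 + 1590043*√719 ≈ -3.8132e+9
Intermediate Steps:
E = 1591872 (E = 7 - ((-7)² - 564)*(1826 + 1265) = 7 - (49 - 564)*3091 = 7 - (-515)*3091 = 7 - 1*(-1591865) = 7 + 1591865 = 1591872)
z = √719 ≈ 26.814
(z - 2425)*(-1829 + E) = (√719 - 2425)*(-1829 + 1591872) = (-2425 + √719)*1590043 = -3855854275 + 1590043*√719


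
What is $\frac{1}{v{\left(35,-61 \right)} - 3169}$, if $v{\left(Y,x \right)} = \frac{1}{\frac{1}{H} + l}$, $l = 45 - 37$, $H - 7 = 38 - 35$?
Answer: $- \frac{81}{256679} \approx -0.00031557$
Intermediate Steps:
$H = 10$ ($H = 7 + \left(38 - 35\right) = 7 + 3 = 10$)
$l = 8$
$v{\left(Y,x \right)} = \frac{10}{81}$ ($v{\left(Y,x \right)} = \frac{1}{\frac{1}{10} + 8} = \frac{1}{\frac{81}{10}} = \frac{10}{81}$)
$\frac{1}{v{\left(35,-61 \right)} - 3169} = \frac{1}{\frac{10}{81} - 3169} = \frac{1}{- \frac{256679}{81}} = - \frac{81}{256679}$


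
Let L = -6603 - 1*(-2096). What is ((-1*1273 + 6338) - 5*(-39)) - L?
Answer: 9767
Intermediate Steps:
L = -4507 (L = -6603 + 2096 = -4507)
((-1*1273 + 6338) - 5*(-39)) - L = ((-1*1273 + 6338) - 5*(-39)) - 1*(-4507) = ((-1273 + 6338) + 195) + 4507 = (5065 + 195) + 4507 = 5260 + 4507 = 9767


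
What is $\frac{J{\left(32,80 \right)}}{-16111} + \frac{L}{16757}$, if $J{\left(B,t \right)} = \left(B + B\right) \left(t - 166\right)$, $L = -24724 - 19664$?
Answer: $- \frac{622904540}{269972027} \approx -2.3073$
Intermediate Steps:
$L = -44388$
$J{\left(B,t \right)} = 2 B \left(-166 + t\right)$
$\frac{J{\left(32,80 \right)}}{-16111} + \frac{L}{16757} = \frac{2 \cdot 32 \left(-166 + 80\right)}{-16111} - \frac{44388}{16757} = 2 \cdot 32 \left(-86\right) \left(- \frac{1}{16111}\right) - \frac{44388}{16757} = \left(-5504\right) \left(- \frac{1}{16111}\right) - \frac{44388}{16757} = \frac{5504}{16111} - \frac{44388}{16757} = - \frac{622904540}{269972027}$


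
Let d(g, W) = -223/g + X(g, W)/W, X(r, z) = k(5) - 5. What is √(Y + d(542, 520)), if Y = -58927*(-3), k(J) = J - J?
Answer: √35105876515502/14092 ≈ 420.45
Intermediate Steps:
k(J) = 0
X(r, z) = -5 (X(r, z) = 0 - 5 = -5)
d(g, W) = -223/g - 5/W
Y = 176781
√(Y + d(542, 520)) = √(176781 + (-223/542 - 5/520)) = √(176781 + (-223*1/542 - 5*1/520)) = √(176781 + (-223/542 - 1/104)) = √(176781 - 11867/28184) = √(4982383837/28184) = √35105876515502/14092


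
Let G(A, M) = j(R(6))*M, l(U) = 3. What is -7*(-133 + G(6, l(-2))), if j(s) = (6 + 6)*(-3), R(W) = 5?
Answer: 1687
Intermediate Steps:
j(s) = -36 (j(s) = 12*(-3) = -36)
G(A, M) = -36*M
-7*(-133 + G(6, l(-2))) = -7*(-133 - 36*3) = -7*(-133 - 108) = -7*(-241) = 1687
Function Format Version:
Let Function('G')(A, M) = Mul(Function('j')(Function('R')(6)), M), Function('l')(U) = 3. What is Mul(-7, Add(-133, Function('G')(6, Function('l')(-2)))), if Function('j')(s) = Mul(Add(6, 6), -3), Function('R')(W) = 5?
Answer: 1687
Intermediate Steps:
Function('j')(s) = -36 (Function('j')(s) = Mul(12, -3) = -36)
Function('G')(A, M) = Mul(-36, M)
Mul(-7, Add(-133, Function('G')(6, Function('l')(-2)))) = Mul(-7, Add(-133, Mul(-36, 3))) = Mul(-7, Add(-133, -108)) = Mul(-7, -241) = 1687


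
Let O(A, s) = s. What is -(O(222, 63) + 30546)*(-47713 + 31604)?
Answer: 493080381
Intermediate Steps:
-(O(222, 63) + 30546)*(-47713 + 31604) = -(63 + 30546)*(-47713 + 31604) = -30609*(-16109) = -1*(-493080381) = 493080381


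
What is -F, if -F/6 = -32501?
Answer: -195006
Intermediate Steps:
F = 195006 (F = -6*(-32501) = 195006)
-F = -1*195006 = -195006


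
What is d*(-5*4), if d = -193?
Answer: 3860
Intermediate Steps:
d*(-5*4) = -(-965)*4 = -193*(-20) = 3860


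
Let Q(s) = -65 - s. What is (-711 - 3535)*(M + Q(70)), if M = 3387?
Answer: -13807992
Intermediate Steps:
(-711 - 3535)*(M + Q(70)) = (-711 - 3535)*(3387 + (-65 - 1*70)) = -4246*(3387 + (-65 - 70)) = -4246*(3387 - 135) = -4246*3252 = -13807992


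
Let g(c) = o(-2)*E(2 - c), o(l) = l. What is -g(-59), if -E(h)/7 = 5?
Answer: -70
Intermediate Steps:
E(h) = -35 (E(h) = -7*5 = -35)
g(c) = 70 (g(c) = -2*(-35) = 70)
-g(-59) = -1*70 = -70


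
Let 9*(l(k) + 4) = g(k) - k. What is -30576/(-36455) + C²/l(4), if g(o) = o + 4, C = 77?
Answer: -1944296823/1166560 ≈ -1666.7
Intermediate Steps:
g(o) = 4 + o
l(k) = -32/9 (l(k) = -4 + ((4 + k) - k)/9 = -4 + (⅑)*4 = -4 + 4/9 = -32/9)
-30576/(-36455) + C²/l(4) = -30576/(-36455) + 77²/(-32/9) = -30576*(-1/36455) + 5929*(-9/32) = 30576/36455 - 53361/32 = -1944296823/1166560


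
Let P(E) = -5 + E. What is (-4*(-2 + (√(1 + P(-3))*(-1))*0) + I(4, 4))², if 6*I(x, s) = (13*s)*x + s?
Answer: 16900/9 ≈ 1877.8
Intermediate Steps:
I(x, s) = s/6 + 13*s*x/6 (I(x, s) = ((13*s)*x + s)/6 = (13*s*x + s)/6 = (s + 13*s*x)/6 = s/6 + 13*s*x/6)
(-4*(-2 + (√(1 + P(-3))*(-1))*0) + I(4, 4))² = (-4*(-2 + (√(1 + (-5 - 3))*(-1))*0) + (⅙)*4*(1 + 13*4))² = (-4*(-2 + (√(1 - 8)*(-1))*0) + (⅙)*4*(1 + 52))² = (-4*(-2 + (√(-7)*(-1))*0) + (⅙)*4*53)² = (-4*(-2 + ((I*√7)*(-1))*0) + 106/3)² = (-4*(-2 - I*√7*0) + 106/3)² = (-4*(-2 + 0) + 106/3)² = (-4*(-2) + 106/3)² = (8 + 106/3)² = (130/3)² = 16900/9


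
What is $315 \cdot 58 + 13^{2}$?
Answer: $18439$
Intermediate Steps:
$315 \cdot 58 + 13^{2} = 18270 + 169 = 18439$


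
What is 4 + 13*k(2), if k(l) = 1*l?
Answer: 30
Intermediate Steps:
k(l) = l
4 + 13*k(2) = 4 + 13*2 = 4 + 26 = 30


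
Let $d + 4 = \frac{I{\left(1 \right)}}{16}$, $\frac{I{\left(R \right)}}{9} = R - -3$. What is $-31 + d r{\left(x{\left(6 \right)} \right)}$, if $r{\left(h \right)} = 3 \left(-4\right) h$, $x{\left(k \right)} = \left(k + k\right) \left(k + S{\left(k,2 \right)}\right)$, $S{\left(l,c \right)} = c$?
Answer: $1985$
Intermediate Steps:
$I{\left(R \right)} = 27 + 9 R$ ($I{\left(R \right)} = 9 \left(R - -3\right) = 9 \left(R + 3\right) = 9 \left(3 + R\right) = 27 + 9 R$)
$x{\left(k \right)} = 2 k \left(2 + k\right)$ ($x{\left(k \right)} = \left(k + k\right) \left(k + 2\right) = 2 k \left(2 + k\right)$)
$r{\left(h \right)} = - 12 h$
$d = - \frac{7}{4}$ ($d = -4 + \frac{27 + 9 \cdot 1}{16} = -4 + \left(27 + 9\right) \frac{1}{16} = -4 + 36 \cdot \frac{1}{16} = -4 + \frac{9}{4} = - \frac{7}{4} \approx -1.75$)
$-31 + d r{\left(x{\left(6 \right)} \right)} = -31 - \frac{7 \left(- 12 \cdot 2 \cdot 6 \left(2 + 6\right)\right)}{4} = -31 - \frac{7 \left(- 12 \cdot 2 \cdot 6 \cdot 8\right)}{4} = -31 - \frac{7 \left(\left(-12\right) 96\right)}{4} = -31 - -2016 = -31 + 2016 = 1985$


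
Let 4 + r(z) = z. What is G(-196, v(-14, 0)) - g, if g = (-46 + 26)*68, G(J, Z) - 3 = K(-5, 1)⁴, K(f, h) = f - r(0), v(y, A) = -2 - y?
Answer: 1364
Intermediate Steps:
r(z) = -4 + z
K(f, h) = 4 + f (K(f, h) = f - (-4 + 0) = f - 1*(-4) = f + 4 = 4 + f)
G(J, Z) = 4 (G(J, Z) = 3 + (4 - 5)⁴ = 3 + (-1)⁴ = 3 + 1 = 4)
g = -1360 (g = -20*68 = -1360)
G(-196, v(-14, 0)) - g = 4 - 1*(-1360) = 4 + 1360 = 1364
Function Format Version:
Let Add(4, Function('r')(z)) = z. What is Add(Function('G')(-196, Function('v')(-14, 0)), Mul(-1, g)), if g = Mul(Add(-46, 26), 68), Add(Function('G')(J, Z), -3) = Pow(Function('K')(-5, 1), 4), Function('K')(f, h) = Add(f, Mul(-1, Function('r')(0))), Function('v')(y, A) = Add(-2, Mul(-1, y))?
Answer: 1364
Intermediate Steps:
Function('r')(z) = Add(-4, z)
Function('K')(f, h) = Add(4, f) (Function('K')(f, h) = Add(f, Mul(-1, Add(-4, 0))) = Add(f, Mul(-1, -4)) = Add(f, 4) = Add(4, f))
Function('G')(J, Z) = 4 (Function('G')(J, Z) = Add(3, Pow(Add(4, -5), 4)) = Add(3, Pow(-1, 4)) = Add(3, 1) = 4)
g = -1360 (g = Mul(-20, 68) = -1360)
Add(Function('G')(-196, Function('v')(-14, 0)), Mul(-1, g)) = Add(4, Mul(-1, -1360)) = Add(4, 1360) = 1364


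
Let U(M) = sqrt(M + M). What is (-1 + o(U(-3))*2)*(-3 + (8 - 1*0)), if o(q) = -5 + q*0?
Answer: -55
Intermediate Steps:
U(M) = sqrt(2)*sqrt(M) (U(M) = sqrt(2*M) = sqrt(2)*sqrt(M))
o(q) = -5 (o(q) = -5 + 0 = -5)
(-1 + o(U(-3))*2)*(-3 + (8 - 1*0)) = (-1 - 5*2)*(-3 + (8 - 1*0)) = (-1 - 10)*(-3 + (8 + 0)) = -11*(-3 + 8) = -11*5 = -55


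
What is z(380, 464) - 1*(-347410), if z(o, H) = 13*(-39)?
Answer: 346903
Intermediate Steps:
z(o, H) = -507
z(380, 464) - 1*(-347410) = -507 - 1*(-347410) = -507 + 347410 = 346903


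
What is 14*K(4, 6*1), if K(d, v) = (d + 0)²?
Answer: 224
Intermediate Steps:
K(d, v) = d²
14*K(4, 6*1) = 14*4² = 14*16 = 224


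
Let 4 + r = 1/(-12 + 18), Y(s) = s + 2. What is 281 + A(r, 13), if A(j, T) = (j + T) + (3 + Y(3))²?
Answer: 2125/6 ≈ 354.17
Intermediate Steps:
Y(s) = 2 + s
r = -23/6 (r = -4 + 1/(-12 + 18) = -4 + 1/6 = -4 + ⅙ = -23/6 ≈ -3.8333)
A(j, T) = 64 + T + j (A(j, T) = (j + T) + (3 + (2 + 3))² = (T + j) + (3 + 5)² = (T + j) + 8² = (T + j) + 64 = 64 + T + j)
281 + A(r, 13) = 281 + (64 + 13 - 23/6) = 281 + 439/6 = 2125/6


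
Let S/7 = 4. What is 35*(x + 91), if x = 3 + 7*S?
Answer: 10150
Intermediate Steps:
S = 28 (S = 7*4 = 28)
x = 199 (x = 3 + 7*28 = 3 + 196 = 199)
35*(x + 91) = 35*(199 + 91) = 35*290 = 10150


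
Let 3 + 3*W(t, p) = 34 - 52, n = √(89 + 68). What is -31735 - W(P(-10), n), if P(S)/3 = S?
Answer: -31728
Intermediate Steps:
P(S) = 3*S
n = √157 ≈ 12.530
W(t, p) = -7 (W(t, p) = -1 + (34 - 52)/3 = -1 + (⅓)*(-18) = -1 - 6 = -7)
-31735 - W(P(-10), n) = -31735 - 1*(-7) = -31735 + 7 = -31728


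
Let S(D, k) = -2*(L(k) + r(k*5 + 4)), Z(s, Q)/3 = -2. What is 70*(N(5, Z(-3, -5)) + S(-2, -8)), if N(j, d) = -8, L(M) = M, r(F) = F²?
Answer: -180880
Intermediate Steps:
Z(s, Q) = -6 (Z(s, Q) = 3*(-2) = -6)
S(D, k) = -2*k - 2*(4 + 5*k)² (S(D, k) = -2*(k + (k*5 + 4)²) = -2*(k + (5*k + 4)²) = -2*(k + (4 + 5*k)²) = -2*k - 2*(4 + 5*k)²)
70*(N(5, Z(-3, -5)) + S(-2, -8)) = 70*(-8 + (-2*(-8) - 2*(4 + 5*(-8))²)) = 70*(-8 + (16 - 2*(4 - 40)²)) = 70*(-8 + (16 - 2*(-36)²)) = 70*(-8 + (16 - 2*1296)) = 70*(-8 + (16 - 2592)) = 70*(-8 - 2576) = 70*(-2584) = -180880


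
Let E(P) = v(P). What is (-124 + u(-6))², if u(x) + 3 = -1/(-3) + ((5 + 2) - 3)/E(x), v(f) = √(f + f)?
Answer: 144388/9 + 1520*I*√3/9 ≈ 16043.0 + 292.52*I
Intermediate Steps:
v(f) = √2*√f (v(f) = √(2*f) = √2*√f)
E(P) = √2*√P
u(x) = -8/3 + 2*√2/√x (u(x) = -3 + (-1/(-3) + ((5 + 2) - 3)/((√2*√x))) = -3 + (-1*(-⅓) + (7 - 3)*(√2/(2*√x))) = -3 + (⅓ + 4*(√2/(2*√x))) = -3 + (⅓ + 2*√2/√x) = -8/3 + 2*√2/√x)
(-124 + u(-6))² = (-124 + (-8/3 + 2*√2/√(-6)))² = (-124 + (-8/3 + 2*√2*(-I*√6/6)))² = (-124 + (-8/3 - 2*I*√3/3))² = (-380/3 - 2*I*√3/3)²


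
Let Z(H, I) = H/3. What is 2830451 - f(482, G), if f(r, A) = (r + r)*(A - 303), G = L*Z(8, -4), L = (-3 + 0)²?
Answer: 3099407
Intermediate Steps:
Z(H, I) = H/3 (Z(H, I) = H*(⅓) = H/3)
L = 9 (L = (-3)² = 9)
G = 24 (G = 9*((⅓)*8) = 9*(8/3) = 24)
f(r, A) = 2*r*(-303 + A) (f(r, A) = (2*r)*(-303 + A) = 2*r*(-303 + A))
2830451 - f(482, G) = 2830451 - 2*482*(-303 + 24) = 2830451 - 2*482*(-279) = 2830451 - 1*(-268956) = 2830451 + 268956 = 3099407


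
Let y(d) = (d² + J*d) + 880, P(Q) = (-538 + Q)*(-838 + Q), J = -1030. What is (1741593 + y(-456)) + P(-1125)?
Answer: 5684558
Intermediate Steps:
P(Q) = (-838 + Q)*(-538 + Q)
y(d) = 880 + d² - 1030*d (y(d) = (d² - 1030*d) + 880 = 880 + d² - 1030*d)
(1741593 + y(-456)) + P(-1125) = (1741593 + (880 + (-456)² - 1030*(-456))) + (450844 + (-1125)² - 1376*(-1125)) = (1741593 + (880 + 207936 + 469680)) + (450844 + 1265625 + 1548000) = (1741593 + 678496) + 3264469 = 2420089 + 3264469 = 5684558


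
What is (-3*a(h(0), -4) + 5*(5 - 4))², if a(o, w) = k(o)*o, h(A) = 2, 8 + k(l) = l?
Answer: 1681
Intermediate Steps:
k(l) = -8 + l
a(o, w) = o*(-8 + o) (a(o, w) = (-8 + o)*o = o*(-8 + o))
(-3*a(h(0), -4) + 5*(5 - 4))² = (-6*(-8 + 2) + 5*(5 - 4))² = (-6*(-6) + 5*1)² = (-3*(-12) + 5)² = (36 + 5)² = 41² = 1681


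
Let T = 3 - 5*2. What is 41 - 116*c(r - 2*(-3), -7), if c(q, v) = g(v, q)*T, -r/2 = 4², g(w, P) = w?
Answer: -5643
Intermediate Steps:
T = -7 (T = 3 - 10 = -7)
r = -32 (r = -2*4² = -2*16 = -32)
c(q, v) = -7*v (c(q, v) = v*(-7) = -7*v)
41 - 116*c(r - 2*(-3), -7) = 41 - (-812)*(-7) = 41 - 116*49 = 41 - 5684 = -5643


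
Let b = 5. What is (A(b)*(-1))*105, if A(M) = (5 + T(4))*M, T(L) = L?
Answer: -4725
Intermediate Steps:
A(M) = 9*M (A(M) = (5 + 4)*M = 9*M)
(A(b)*(-1))*105 = ((9*5)*(-1))*105 = (45*(-1))*105 = -45*105 = -4725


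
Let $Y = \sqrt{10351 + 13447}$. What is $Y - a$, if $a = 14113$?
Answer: $-14113 + \sqrt{23798} \approx -13959.0$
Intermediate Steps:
$Y = \sqrt{23798} \approx 154.27$
$Y - a = \sqrt{23798} - 14113 = -14113 + \sqrt{23798}$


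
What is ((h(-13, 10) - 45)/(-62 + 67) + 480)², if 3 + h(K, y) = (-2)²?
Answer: 5550736/25 ≈ 2.2203e+5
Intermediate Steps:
h(K, y) = 1 (h(K, y) = -3 + (-2)² = -3 + 4 = 1)
((h(-13, 10) - 45)/(-62 + 67) + 480)² = ((1 - 45)/(-62 + 67) + 480)² = (-44/5 + 480)² = (2356/5)² = 5550736/25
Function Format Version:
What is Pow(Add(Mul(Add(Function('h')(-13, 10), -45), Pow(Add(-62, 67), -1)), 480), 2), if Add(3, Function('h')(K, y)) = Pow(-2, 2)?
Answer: Rational(5550736, 25) ≈ 2.2203e+5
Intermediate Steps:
Function('h')(K, y) = 1 (Function('h')(K, y) = Add(-3, Pow(-2, 2)) = Add(-3, 4) = 1)
Pow(Add(Mul(Add(Function('h')(-13, 10), -45), Pow(Add(-62, 67), -1)), 480), 2) = Pow(Add(Mul(Add(1, -45), Pow(Add(-62, 67), -1)), 480), 2) = Pow(Add(Mul(-44, Pow(5, -1)), 480), 2) = Pow(Add(Mul(-44, Rational(1, 5)), 480), 2) = Pow(Add(Rational(-44, 5), 480), 2) = Pow(Rational(2356, 5), 2) = Rational(5550736, 25)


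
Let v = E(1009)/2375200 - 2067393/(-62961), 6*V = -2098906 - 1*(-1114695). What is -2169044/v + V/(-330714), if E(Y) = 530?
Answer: -21454553394880705579099/324794564859214404 ≈ -66056.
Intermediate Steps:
V = -984211/6 (V = (-2098906 - 1*(-1114695))/6 = (-2098906 + 1114695)/6 = (1/6)*(-984211) = -984211/6 ≈ -1.6404e+5)
v = 163683507431/4984832240 (v = 530/2375200 - 2067393/(-62961) = 530*(1/2375200) - 2067393*(-1/62961) = 53/237520 + 689131/20987 = 163683507431/4984832240 ≈ 32.836)
-2169044/v + V/(-330714) = -2169044/163683507431/4984832240 - 984211/6/(-330714) = -2169044*4984832240/163683507431 - 984211/6*(-1/330714) = -10812320461178560/163683507431 + 984211/1984284 = -21454553394880705579099/324794564859214404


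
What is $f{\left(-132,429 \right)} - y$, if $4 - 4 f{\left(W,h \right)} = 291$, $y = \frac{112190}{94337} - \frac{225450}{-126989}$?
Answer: $- \frac{3580252181331}{47919045172} \approx -74.715$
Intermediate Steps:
$y = \frac{35515172560}{11979761293}$ ($y = 112190 \cdot \frac{1}{94337} - - \frac{225450}{126989} = \frac{112190}{94337} + \frac{225450}{126989} = \frac{35515172560}{11979761293} \approx 2.9646$)
$f{\left(W,h \right)} = - \frac{287}{4}$ ($f{\left(W,h \right)} = 1 - \frac{291}{4} = - \frac{287}{4}$)
$f{\left(-132,429 \right)} - y = - \frac{287}{4} - \frac{35515172560}{11979761293} = - \frac{3580252181331}{47919045172}$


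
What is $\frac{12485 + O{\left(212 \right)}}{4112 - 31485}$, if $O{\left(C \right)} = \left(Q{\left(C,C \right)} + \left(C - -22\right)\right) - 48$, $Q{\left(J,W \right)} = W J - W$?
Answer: $- \frac{57403}{27373} \approx -2.0971$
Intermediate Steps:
$Q{\left(J,W \right)} = - W + J W$ ($Q{\left(J,W \right)} = J W - W = - W + J W$)
$O{\left(C \right)} = -26 + C + C \left(-1 + C\right)$ ($O{\left(C \right)} = \left(C \left(-1 + C\right) + \left(C - -22\right)\right) - 48 = \left(C \left(-1 + C\right) + \left(C + 22\right)\right) - 48 = \left(C \left(-1 + C\right) + \left(22 + C\right)\right) - 48 = \left(22 + C + C \left(-1 + C\right)\right) - 48 = -26 + C + C \left(-1 + C\right)$)
$\frac{12485 + O{\left(212 \right)}}{4112 - 31485} = \frac{12485 - \left(26 - 212^{2}\right)}{4112 - 31485} = \frac{12485 + \left(-26 + 44944\right)}{-27373} = \left(12485 + 44918\right) \left(- \frac{1}{27373}\right) = 57403 \left(- \frac{1}{27373}\right) = - \frac{57403}{27373}$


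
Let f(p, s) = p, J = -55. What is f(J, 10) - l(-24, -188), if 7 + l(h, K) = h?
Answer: -24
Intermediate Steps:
l(h, K) = -7 + h
f(J, 10) - l(-24, -188) = -55 - (-7 - 24) = -55 - 1*(-31) = -55 + 31 = -24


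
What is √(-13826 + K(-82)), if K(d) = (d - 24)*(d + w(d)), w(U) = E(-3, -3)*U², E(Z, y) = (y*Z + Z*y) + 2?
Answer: 3*I*√1584446 ≈ 3776.2*I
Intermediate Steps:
E(Z, y) = 2 + 2*Z*y (E(Z, y) = (Z*y + Z*y) + 2 = 2*Z*y + 2 = 2 + 2*Z*y)
w(U) = 20*U² (w(U) = (2 + 2*(-3)*(-3))*U² = (2 + 18)*U² = 20*U²)
K(d) = (-24 + d)*(d + 20*d²) (K(d) = (d - 24)*(d + 20*d²) = (-24 + d)*(d + 20*d²))
√(-13826 + K(-82)) = √(-13826 - 82*(-24 - 479*(-82) + 20*(-82)²)) = √(-13826 - 82*(-24 + 39278 + 20*6724)) = √(-13826 - 82*(-24 + 39278 + 134480)) = √(-13826 - 82*173734) = √(-13826 - 14246188) = √(-14260014) = 3*I*√1584446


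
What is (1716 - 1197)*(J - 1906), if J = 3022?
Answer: 579204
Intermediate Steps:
(1716 - 1197)*(J - 1906) = (1716 - 1197)*(3022 - 1906) = 519*1116 = 579204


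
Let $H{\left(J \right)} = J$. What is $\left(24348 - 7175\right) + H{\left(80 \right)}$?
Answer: $17253$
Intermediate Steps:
$\left(24348 - 7175\right) + H{\left(80 \right)} = \left(24348 - 7175\right) + 80 = 17173 + 80 = 17253$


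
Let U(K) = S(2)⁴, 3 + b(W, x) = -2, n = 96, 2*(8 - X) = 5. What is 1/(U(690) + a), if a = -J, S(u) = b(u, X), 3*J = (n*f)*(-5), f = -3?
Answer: 1/145 ≈ 0.0068966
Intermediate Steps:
X = 11/2 (X = 8 - ½*5 = 8 - 5/2 = 11/2 ≈ 5.5000)
b(W, x) = -5 (b(W, x) = -3 - 2 = -5)
J = 480 (J = ((96*(-3))*(-5))/3 = (-288*(-5))/3 = (⅓)*1440 = 480)
S(u) = -5
a = -480 (a = -1*480 = -480)
U(K) = 625 (U(K) = (-5)⁴ = 625)
1/(U(690) + a) = 1/(625 - 480) = 1/145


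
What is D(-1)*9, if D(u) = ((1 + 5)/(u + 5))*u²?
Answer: 27/2 ≈ 13.500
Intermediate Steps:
D(u) = 6*u²/(5 + u) (D(u) = (6/(5 + u))*u² = 6*u²/(5 + u))
D(-1)*9 = (6*(-1)²/(5 - 1))*9 = (6*1/4)*9 = (6*1*(¼))*9 = (3/2)*9 = 27/2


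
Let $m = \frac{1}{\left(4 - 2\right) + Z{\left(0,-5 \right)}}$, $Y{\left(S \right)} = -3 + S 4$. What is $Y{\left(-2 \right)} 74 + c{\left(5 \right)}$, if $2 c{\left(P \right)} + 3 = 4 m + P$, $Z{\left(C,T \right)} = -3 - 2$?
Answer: $- \frac{2441}{3} \approx -813.67$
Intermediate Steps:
$Z{\left(C,T \right)} = -5$ ($Z{\left(C,T \right)} = -3 - 2 = -5$)
$Y{\left(S \right)} = -3 + 4 S$
$m = - \frac{1}{3}$ ($m = \frac{1}{\left(4 - 2\right) - 5} = \frac{1}{2 - 5} = \frac{1}{-3} = - \frac{1}{3} \approx -0.33333$)
$c{\left(P \right)} = - \frac{13}{6} + \frac{P}{2}$ ($c{\left(P \right)} = - \frac{3}{2} + \frac{4 \left(- \frac{1}{3}\right) + P}{2} = - \frac{3}{2} + \frac{- \frac{4}{3} + P}{2} = - \frac{3}{2} + \left(- \frac{2}{3} + \frac{P}{2}\right) = - \frac{13}{6} + \frac{P}{2}$)
$Y{\left(-2 \right)} 74 + c{\left(5 \right)} = \left(-3 + 4 \left(-2\right)\right) 74 + \left(- \frac{13}{6} + \frac{1}{2} \cdot 5\right) = \left(-3 - 8\right) 74 + \left(- \frac{13}{6} + \frac{5}{2}\right) = \left(-11\right) 74 + \frac{1}{3} = -814 + \frac{1}{3} = - \frac{2441}{3}$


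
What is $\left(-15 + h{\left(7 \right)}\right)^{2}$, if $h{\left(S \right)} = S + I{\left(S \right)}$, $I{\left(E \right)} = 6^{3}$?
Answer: $43264$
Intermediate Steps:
$I{\left(E \right)} = 216$
$h{\left(S \right)} = 216 + S$ ($h{\left(S \right)} = S + 216 = 216 + S$)
$\left(-15 + h{\left(7 \right)}\right)^{2} = \left(-15 + \left(216 + 7\right)\right)^{2} = \left(-15 + 223\right)^{2} = 208^{2} = 43264$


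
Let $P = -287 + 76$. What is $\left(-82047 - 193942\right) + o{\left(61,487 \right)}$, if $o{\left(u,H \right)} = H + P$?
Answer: $-275713$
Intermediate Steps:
$P = -211$
$o{\left(u,H \right)} = -211 + H$ ($o{\left(u,H \right)} = H - 211 = -211 + H$)
$\left(-82047 - 193942\right) + o{\left(61,487 \right)} = \left(-82047 - 193942\right) + \left(-211 + 487\right) = -275989 + 276 = -275713$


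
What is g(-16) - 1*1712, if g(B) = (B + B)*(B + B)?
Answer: -688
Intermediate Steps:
g(B) = 4*B² (g(B) = (2*B)*(2*B) = 4*B²)
g(-16) - 1*1712 = 4*(-16)² - 1*1712 = 4*256 - 1712 = 1024 - 1712 = -688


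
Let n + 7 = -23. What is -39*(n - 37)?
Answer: 2613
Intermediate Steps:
n = -30 (n = -7 - 23 = -30)
-39*(n - 37) = -39*(-30 - 37) = -39*(-67) = 2613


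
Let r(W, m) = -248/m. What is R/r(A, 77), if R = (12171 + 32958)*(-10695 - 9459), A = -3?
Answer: 35016899841/124 ≈ 2.8239e+8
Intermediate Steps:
R = -909529866 (R = 45129*(-20154) = -909529866)
R/r(A, 77) = -909529866/((-248/77)) = -909529866/((-248*1/77)) = -909529866/(-248/77) = -909529866*(-77/248) = 35016899841/124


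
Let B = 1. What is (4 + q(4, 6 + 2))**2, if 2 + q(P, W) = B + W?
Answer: 121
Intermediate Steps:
q(P, W) = -1 + W (q(P, W) = -2 + (1 + W) = -1 + W)
(4 + q(4, 6 + 2))**2 = (4 + (-1 + (6 + 2)))**2 = (4 + (-1 + 8))**2 = (4 + 7)**2 = 11**2 = 121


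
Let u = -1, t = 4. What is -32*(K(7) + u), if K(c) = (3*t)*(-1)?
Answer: 416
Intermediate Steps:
K(c) = -12 (K(c) = (3*4)*(-1) = 12*(-1) = -12)
-32*(K(7) + u) = -32*(-12 - 1) = -32*(-13) = 416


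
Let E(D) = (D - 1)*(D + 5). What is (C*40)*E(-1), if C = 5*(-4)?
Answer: 6400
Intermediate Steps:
C = -20
E(D) = (-1 + D)*(5 + D)
(C*40)*E(-1) = (-20*40)*(-5 + (-1)² + 4*(-1)) = -800*(-5 + 1 - 4) = -800*(-8) = 6400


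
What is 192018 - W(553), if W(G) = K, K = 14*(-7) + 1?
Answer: 192115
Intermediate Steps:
K = -97 (K = -98 + 1 = -97)
W(G) = -97
192018 - W(553) = 192018 - 1*(-97) = 192018 + 97 = 192115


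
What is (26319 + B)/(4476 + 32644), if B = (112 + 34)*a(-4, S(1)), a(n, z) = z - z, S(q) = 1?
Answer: 26319/37120 ≈ 0.70902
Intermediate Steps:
a(n, z) = 0
B = 0 (B = (112 + 34)*0 = 146*0 = 0)
(26319 + B)/(4476 + 32644) = (26319 + 0)/(4476 + 32644) = 26319/37120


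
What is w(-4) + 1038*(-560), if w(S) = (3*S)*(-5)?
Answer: -581220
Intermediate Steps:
w(S) = -15*S
w(-4) + 1038*(-560) = -15*(-4) + 1038*(-560) = 60 - 581280 = -581220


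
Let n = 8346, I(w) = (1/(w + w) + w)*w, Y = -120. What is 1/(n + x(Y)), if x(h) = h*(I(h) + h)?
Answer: -1/1705314 ≈ -5.8640e-7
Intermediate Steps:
I(w) = w*(w + 1/(2*w)) (I(w) = (1/(2*w) + w)*w = (w + 1/(2*w))*w = w*(w + 1/(2*w)))
x(h) = h*(½ + h + h²) (x(h) = h*((½ + h²) + h) = h*(½ + h + h²))
1/(n + x(Y)) = 1/(8346 - 120*(½ - 120 + (-120)²)) = 1/(8346 - 120*(½ - 120 + 14400)) = 1/(8346 - 120*28561/2) = 1/(8346 - 1713660) = 1/(-1705314) = -1/1705314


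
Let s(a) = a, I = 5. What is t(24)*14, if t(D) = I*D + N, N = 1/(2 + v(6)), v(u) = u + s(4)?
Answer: 10087/6 ≈ 1681.2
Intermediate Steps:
v(u) = 4 + u (v(u) = u + 4 = 4 + u)
N = 1/12 (N = 1/(2 + (4 + 6)) = 1/(2 + 10) = 1/12 ≈ 0.083333)
t(D) = 1/12 + 5*D (t(D) = 5*D + 1/12 = 1/12 + 5*D)
t(24)*14 = (1/12 + 5*24)*14 = (1/12 + 120)*14 = (1441/12)*14 = 10087/6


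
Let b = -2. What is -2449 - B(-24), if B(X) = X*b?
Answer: -2497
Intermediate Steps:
B(X) = -2*X (B(X) = X*(-2) = -2*X)
-2449 - B(-24) = -2449 - (-2)*(-24) = -2449 - 1*48 = -2449 - 48 = -2497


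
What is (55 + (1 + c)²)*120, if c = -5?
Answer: 8520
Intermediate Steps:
(55 + (1 + c)²)*120 = (55 + (1 - 5)²)*120 = (55 + (-4)²)*120 = (55 + 16)*120 = 71*120 = 8520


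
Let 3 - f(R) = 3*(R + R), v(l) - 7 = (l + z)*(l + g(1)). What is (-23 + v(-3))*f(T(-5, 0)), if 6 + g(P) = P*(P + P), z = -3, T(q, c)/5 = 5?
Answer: -3822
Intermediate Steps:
T(q, c) = 25 (T(q, c) = 5*5 = 25)
g(P) = -6 + 2*P**2 (g(P) = -6 + P*(P + P) = -6 + P*(2*P) = -6 + 2*P**2)
v(l) = 7 + (-4 + l)*(-3 + l) (v(l) = 7 + (l - 3)*(l + (-6 + 2*1**2)) = 7 + (-3 + l)*(l + (-6 + 2*1)) = 7 + (-3 + l)*(l + (-6 + 2)) = 7 + (-3 + l)*(l - 4) = 7 + (-3 + l)*(-4 + l) = 7 + (-4 + l)*(-3 + l))
f(R) = 3 - 6*R (f(R) = 3 - 3*(R + R) = 3 - 3*2*R = 3 - 6*R)
(-23 + v(-3))*f(T(-5, 0)) = (-23 + (19 + (-3)**2 - 7*(-3)))*(3 - 6*25) = (-23 + (19 + 9 + 21))*(3 - 150) = (-23 + 49)*(-147) = 26*(-147) = -3822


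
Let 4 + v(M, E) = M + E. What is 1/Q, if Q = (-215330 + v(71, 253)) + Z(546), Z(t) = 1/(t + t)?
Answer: -1092/234790919 ≈ -4.6509e-6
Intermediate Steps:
v(M, E) = -4 + E + M (v(M, E) = -4 + (M + E) = -4 + (E + M) = -4 + E + M)
Z(t) = 1/(2*t)
Q = -234790919/1092 (Q = (-215330 + (-4 + 253 + 71)) + (1/2)/546 = (-215330 + 320) + (1/2)*(1/546) = -215010 + 1/1092 = -234790919/1092 ≈ -2.1501e+5)
1/Q = 1/(-234790919/1092) = -1092/234790919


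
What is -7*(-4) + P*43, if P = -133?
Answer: -5691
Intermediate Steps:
-7*(-4) + P*43 = -7*(-4) - 133*43 = 28 - 5719 = -5691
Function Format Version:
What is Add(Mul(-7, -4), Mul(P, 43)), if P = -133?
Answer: -5691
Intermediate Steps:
Add(Mul(-7, -4), Mul(P, 43)) = Add(Mul(-7, -4), Mul(-133, 43)) = Add(28, -5719) = -5691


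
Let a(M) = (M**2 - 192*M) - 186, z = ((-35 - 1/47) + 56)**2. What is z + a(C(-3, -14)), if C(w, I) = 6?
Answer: -1903922/2209 ≈ -861.89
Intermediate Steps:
z = 972196/2209 (z = ((-35 - 1*1/47) + 56)**2 = ((-35 - 1/47) + 56)**2 = (-1646/47 + 56)**2 = (986/47)**2 = 972196/2209 ≈ 440.11)
a(M) = -186 + M**2 - 192*M
z + a(C(-3, -14)) = 972196/2209 + (-186 + 6**2 - 192*6) = 972196/2209 + (-186 + 36 - 1152) = 972196/2209 - 1302 = -1903922/2209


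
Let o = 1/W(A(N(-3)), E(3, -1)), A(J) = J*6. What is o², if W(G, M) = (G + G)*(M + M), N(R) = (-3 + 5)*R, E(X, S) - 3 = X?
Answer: 1/746496 ≈ 1.3396e-6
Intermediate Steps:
E(X, S) = 3 + X
N(R) = 2*R
A(J) = 6*J
W(G, M) = 4*G*M (W(G, M) = (2*G)*(2*M) = 4*G*M)
o = -1/864 (o = 1/(4*(6*(2*(-3)))*(3 + 3)) = 1/(4*(6*(-6))*6) = 1/(4*(-36)*6) = 1/(-864) = -1/864 ≈ -0.0011574)
o² = (-1/864)² = 1/746496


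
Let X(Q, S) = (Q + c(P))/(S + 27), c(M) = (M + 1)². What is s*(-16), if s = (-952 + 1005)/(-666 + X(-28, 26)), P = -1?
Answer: 22472/17663 ≈ 1.2723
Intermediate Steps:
c(M) = (1 + M)²
X(Q, S) = Q/(27 + S) (X(Q, S) = (Q + (1 - 1)²)/(S + 27) = (Q + 0²)/(27 + S) = (Q + 0)/(27 + S) = Q/(27 + S))
s = -2809/35326 (s = (-952 + 1005)/(-666 - 28/(27 + 26)) = 53/(-666 - 28/53) = 53/(-35326/53) = 53*(-53/35326) = -2809/35326 ≈ -0.079517)
s*(-16) = -2809/35326*(-16) = 22472/17663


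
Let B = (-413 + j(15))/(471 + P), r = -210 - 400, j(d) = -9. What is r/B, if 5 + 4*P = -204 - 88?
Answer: 484035/844 ≈ 573.50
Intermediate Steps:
P = -297/4 (P = -5/4 + (-204 - 88)/4 = -5/4 + (¼)*(-292) = -5/4 - 73 = -297/4 ≈ -74.250)
r = -610
B = -1688/1587 (B = (-413 - 9)/(471 - 297/4) = -422/1587/4 = -422*4/1587 = -1688/1587 ≈ -1.0636)
r/B = -610/(-1688/1587) = -610*(-1587/1688) = 484035/844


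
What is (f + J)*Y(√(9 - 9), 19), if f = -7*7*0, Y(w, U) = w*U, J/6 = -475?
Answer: 0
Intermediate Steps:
J = -2850 (J = 6*(-475) = -2850)
Y(w, U) = U*w
f = 0 (f = -49*0 = 0)
(f + J)*Y(√(9 - 9), 19) = (0 - 2850)*(19*√(9 - 9)) = -54150*√0 = -54150*0 = -2850*0 = 0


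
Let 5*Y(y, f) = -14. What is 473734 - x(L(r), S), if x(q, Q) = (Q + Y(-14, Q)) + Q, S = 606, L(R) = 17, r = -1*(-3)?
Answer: 2362624/5 ≈ 4.7253e+5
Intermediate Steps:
Y(y, f) = -14/5 (Y(y, f) = (1/5)*(-14) = -14/5)
r = 3
x(q, Q) = -14/5 + 2*Q (x(q, Q) = (Q - 14/5) + Q = (-14/5 + Q) + Q = -14/5 + 2*Q)
473734 - x(L(r), S) = 473734 - (-14/5 + 2*606) = 473734 - (-14/5 + 1212) = 473734 - 1*6046/5 = 473734 - 6046/5 = 2362624/5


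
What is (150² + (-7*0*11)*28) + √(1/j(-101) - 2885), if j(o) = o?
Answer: 22500 + I*√29429986/101 ≈ 22500.0 + 53.712*I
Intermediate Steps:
(150² + (-7*0*11)*28) + √(1/j(-101) - 2885) = (150² + (-7*0*11)*28) + √(1/(-101) - 2885) = (22500 + (0*11)*28) + √(-1/101 - 2885) = (22500 + 0*28) + √(-291386/101) = (22500 + 0) + I*√29429986/101 = 22500 + I*√29429986/101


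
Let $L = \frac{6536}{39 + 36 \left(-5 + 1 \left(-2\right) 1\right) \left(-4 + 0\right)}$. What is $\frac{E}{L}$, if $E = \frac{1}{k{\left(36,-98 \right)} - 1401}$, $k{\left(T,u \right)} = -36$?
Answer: $- \frac{349}{3130744} \approx -0.00011148$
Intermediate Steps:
$E = - \frac{1}{1437}$ ($E = \frac{1}{-36 - 1401} = \frac{1}{-1437} = - \frac{1}{1437} \approx -0.00069589$)
$L = \frac{6536}{1047}$ ($L = \frac{6536}{39 + 36 \left(-5 - 2\right) \left(-4\right)} = \frac{6536}{39 + 36 \left(\left(-7\right) \left(-4\right)\right)} = \frac{6536}{39 + 36 \cdot 28} = \frac{6536}{39 + 1008} = \frac{6536}{1047} \approx 6.2426$)
$\frac{E}{L} = - \frac{1}{1437 \cdot \frac{6536}{1047}} = \left(- \frac{1}{1437}\right) \frac{1047}{6536} = - \frac{349}{3130744}$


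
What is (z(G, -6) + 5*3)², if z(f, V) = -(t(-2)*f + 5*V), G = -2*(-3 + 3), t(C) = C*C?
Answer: 2025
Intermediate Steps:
t(C) = C²
G = 0 (G = -2*0 = 0)
z(f, V) = -5*V - 4*f (z(f, V) = -((-2)²*f + 5*V) = -(4*f + 5*V) = -5*V - 4*f)
(z(G, -6) + 5*3)² = ((-5*(-6) - 4*0) + 5*3)² = ((30 + 0) + 15)² = (30 + 15)² = 45² = 2025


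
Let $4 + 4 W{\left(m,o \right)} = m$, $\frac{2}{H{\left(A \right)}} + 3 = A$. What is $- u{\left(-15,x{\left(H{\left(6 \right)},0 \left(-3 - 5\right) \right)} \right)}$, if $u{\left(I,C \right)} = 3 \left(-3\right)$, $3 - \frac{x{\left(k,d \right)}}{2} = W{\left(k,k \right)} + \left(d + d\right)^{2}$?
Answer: $9$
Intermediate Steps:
$H{\left(A \right)} = \frac{2}{-3 + A}$
$W{\left(m,o \right)} = -1 + \frac{m}{4}$
$x{\left(k,d \right)} = 8 - 8 d^{2} - \frac{k}{2}$ ($x{\left(k,d \right)} = 6 - 2 \left(\left(-1 + \frac{k}{4}\right) + \left(d + d\right)^{2}\right) = 6 - 2 \left(\left(-1 + \frac{k}{4}\right) + \left(2 d\right)^{2}\right) = 6 - 2 \left(\left(-1 + \frac{k}{4}\right) + 4 d^{2}\right) = 6 - 2 \left(-1 + 4 d^{2} + \frac{k}{4}\right) = 6 - \left(-2 + \frac{k}{2} + 8 d^{2}\right) = 8 - 8 d^{2} - \frac{k}{2}$)
$u{\left(I,C \right)} = -9$
$- u{\left(-15,x{\left(H{\left(6 \right)},0 \left(-3 - 5\right) \right)} \right)} = \left(-1\right) \left(-9\right) = 9$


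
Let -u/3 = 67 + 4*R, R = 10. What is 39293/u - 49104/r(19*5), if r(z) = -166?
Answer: 4619873/26643 ≈ 173.40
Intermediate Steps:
u = -321 (u = -3*(67 + 4*10) = -3*(67 + 40) = -3*107 = -321)
39293/u - 49104/r(19*5) = 39293/(-321) - 49104/(-166) = 39293*(-1/321) - 49104*(-1/166) = -39293/321 + 24552/83 = 4619873/26643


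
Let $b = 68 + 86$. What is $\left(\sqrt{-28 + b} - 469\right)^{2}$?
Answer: $220087 - 2814 \sqrt{14} \approx 2.0956 \cdot 10^{5}$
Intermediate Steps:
$b = 154$
$\left(\sqrt{-28 + b} - 469\right)^{2} = \left(\sqrt{-28 + 154} - 469\right)^{2} = \left(\sqrt{126} - 469\right)^{2} = \left(3 \sqrt{14} - 469\right)^{2} = \left(-469 + 3 \sqrt{14}\right)^{2}$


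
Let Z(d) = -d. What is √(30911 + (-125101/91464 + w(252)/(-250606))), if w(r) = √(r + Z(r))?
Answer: √64644893976198/45732 ≈ 175.81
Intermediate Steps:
w(r) = 0 (w(r) = √(r - r) = √0 = 0)
√(30911 + (-125101/91464 + w(252)/(-250606))) = √(30911 + (-125101/91464 + 0/(-250606))) = √(30911 + (-125101*1/91464 + 0*(-1/250606))) = √(30911 + (-125101/91464 + 0)) = √(30911 - 125101/91464) = √(2827118603/91464) = √64644893976198/45732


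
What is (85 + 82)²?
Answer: 27889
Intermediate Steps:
(85 + 82)² = 167² = 27889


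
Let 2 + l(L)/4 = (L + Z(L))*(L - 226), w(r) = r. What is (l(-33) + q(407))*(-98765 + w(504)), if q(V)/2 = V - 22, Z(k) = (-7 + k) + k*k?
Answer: 103352295454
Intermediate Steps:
Z(k) = -7 + k + k² (Z(k) = (-7 + k) + k² = -7 + k + k²)
q(V) = -44 + 2*V (q(V) = 2*(V - 22) = 2*(-22 + V) = -44 + 2*V)
l(L) = -8 + 4*(-226 + L)*(-7 + L² + 2*L) (l(L) = -8 + 4*((L + (-7 + L + L²))*(L - 226)) = -8 + 4*((-7 + L² + 2*L)*(-226 + L)) = -8 + 4*((-226 + L)*(-7 + L² + 2*L)) = -8 + 4*(-226 + L)*(-7 + L² + 2*L))
(l(-33) + q(407))*(-98765 + w(504)) = ((6320 - 1836*(-33) - 896*(-33)² + 4*(-33)³) + (-44 + 2*407))*(-98765 + 504) = ((6320 + 60588 - 896*1089 + 4*(-35937)) + (-44 + 814))*(-98261) = ((6320 + 60588 - 975744 - 143748) + 770)*(-98261) = (-1052584 + 770)*(-98261) = -1051814*(-98261) = 103352295454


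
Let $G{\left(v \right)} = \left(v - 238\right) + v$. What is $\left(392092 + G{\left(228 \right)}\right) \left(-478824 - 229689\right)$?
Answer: $-277956735030$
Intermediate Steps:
$G{\left(v \right)} = -238 + 2 v$ ($G{\left(v \right)} = \left(-238 + v\right) + v = -238 + 2 v$)
$\left(392092 + G{\left(228 \right)}\right) \left(-478824 - 229689\right) = \left(392092 + \left(-238 + 2 \cdot 228\right)\right) \left(-478824 - 229689\right) = \left(392092 + \left(-238 + 456\right)\right) \left(-708513\right) = \left(392092 + 218\right) \left(-708513\right) = 392310 \left(-708513\right) = -277956735030$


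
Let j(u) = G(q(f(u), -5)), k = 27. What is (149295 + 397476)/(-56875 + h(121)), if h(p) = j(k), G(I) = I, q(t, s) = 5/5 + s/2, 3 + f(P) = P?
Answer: -1093542/113753 ≈ -9.6133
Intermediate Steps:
f(P) = -3 + P
q(t, s) = 1 + s/2 (q(t, s) = 5*(⅕) + s*(½) = 1 + s/2)
j(u) = -3/2 (j(u) = 1 + (½)*(-5) = 1 - 5/2 = -3/2)
h(p) = -3/2
(149295 + 397476)/(-56875 + h(121)) = (149295 + 397476)/(-56875 - 3/2) = 546771/(-113753/2) = 546771*(-2/113753) = -1093542/113753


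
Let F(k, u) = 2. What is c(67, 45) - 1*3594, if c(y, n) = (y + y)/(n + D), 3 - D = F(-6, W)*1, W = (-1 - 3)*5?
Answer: -82595/23 ≈ -3591.1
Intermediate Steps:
W = -20 (W = -4*5 = -20)
D = 1 (D = 3 - 2 = 1)
c(y, n) = 2*y/(1 + n) (c(y, n) = (y + y)/(n + 1) = (2*y)/(1 + n) = 2*y/(1 + n))
c(67, 45) - 1*3594 = 2*67/(1 + 45) - 1*3594 = 2*67/46 - 3594 = 2*67*(1/46) - 3594 = 67/23 - 3594 = -82595/23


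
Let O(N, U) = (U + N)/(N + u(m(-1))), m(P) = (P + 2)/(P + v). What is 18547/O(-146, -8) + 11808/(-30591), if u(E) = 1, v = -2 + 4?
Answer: 830979967/47586 ≈ 17463.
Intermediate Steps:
v = 2
m(P) = 1 (m(P) = (P + 2)/(P + 2) = (2 + P)/(2 + P) = 1)
O(N, U) = (N + U)/(1 + N) (O(N, U) = (U + N)/(N + 1) = (N + U)/(1 + N))
18547/O(-146, -8) + 11808/(-30591) = 18547/(((-146 - 8)/(1 - 146))) + 11808/(-30591) = 18547/((-154/(-145))) + 11808*(-1/30591) = 18547/((-1/145*(-154))) - 1312/3399 = 18547/(154/145) - 1312/3399 = 18547*(145/154) - 1312/3399 = 2689315/154 - 1312/3399 = 830979967/47586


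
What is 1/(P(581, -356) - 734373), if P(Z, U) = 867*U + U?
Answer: -1/1043381 ≈ -9.5842e-7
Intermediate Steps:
P(Z, U) = 868*U
1/(P(581, -356) - 734373) = 1/(868*(-356) - 734373) = 1/(-309008 - 734373) = 1/(-1043381) = -1/1043381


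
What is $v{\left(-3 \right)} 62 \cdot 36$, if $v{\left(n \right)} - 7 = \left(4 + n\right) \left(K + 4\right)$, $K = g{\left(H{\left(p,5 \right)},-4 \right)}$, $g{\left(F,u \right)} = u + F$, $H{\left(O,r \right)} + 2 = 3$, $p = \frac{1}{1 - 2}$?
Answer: $17856$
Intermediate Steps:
$p = -1$ ($p = \frac{1}{-1} = -1$)
$H{\left(O,r \right)} = 1$ ($H{\left(O,r \right)} = -2 + 3 = 1$)
$g{\left(F,u \right)} = F + u$
$K = -3$ ($K = 1 - 4 = -3$)
$v{\left(n \right)} = 11 + n$ ($v{\left(n \right)} = 7 + \left(4 + n\right) \left(-3 + 4\right) = 7 + \left(4 + n\right) 1 = 7 + \left(4 + n\right) = 11 + n$)
$v{\left(-3 \right)} 62 \cdot 36 = \left(11 - 3\right) 62 \cdot 36 = 8 \cdot 62 \cdot 36 = 496 \cdot 36 = 17856$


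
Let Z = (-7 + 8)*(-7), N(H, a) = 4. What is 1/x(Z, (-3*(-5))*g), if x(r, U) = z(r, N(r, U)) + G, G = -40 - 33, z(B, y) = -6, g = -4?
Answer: -1/79 ≈ -0.012658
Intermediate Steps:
G = -73
Z = -7 (Z = 1*(-7) = -7)
x(r, U) = -79 (x(r, U) = -6 - 73 = -79)
1/x(Z, (-3*(-5))*g) = 1/(-79) = -1/79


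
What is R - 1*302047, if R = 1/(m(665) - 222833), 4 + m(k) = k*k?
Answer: -66265487235/219388 ≈ -3.0205e+5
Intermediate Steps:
m(k) = -4 + k**2 (m(k) = -4 + k*k = -4 + k**2)
R = 1/219388 (R = 1/((-4 + 665**2) - 222833) = 1/((-4 + 442225) - 222833) = 1/(442221 - 222833) = 1/219388 ≈ 4.5581e-6)
R - 1*302047 = 1/219388 - 1*302047 = 1/219388 - 302047 = -66265487235/219388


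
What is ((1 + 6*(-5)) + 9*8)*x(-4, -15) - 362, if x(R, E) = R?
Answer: -534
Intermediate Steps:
((1 + 6*(-5)) + 9*8)*x(-4, -15) - 362 = ((1 + 6*(-5)) + 9*8)*(-4) - 362 = ((1 - 30) + 72)*(-4) - 362 = (-29 + 72)*(-4) - 362 = 43*(-4) - 362 = -172 - 362 = -534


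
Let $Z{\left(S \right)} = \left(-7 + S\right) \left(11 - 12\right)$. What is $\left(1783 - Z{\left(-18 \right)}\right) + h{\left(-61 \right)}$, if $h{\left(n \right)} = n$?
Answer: $1697$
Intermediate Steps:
$Z{\left(S \right)} = 7 - S$ ($Z{\left(S \right)} = \left(-7 + S\right) \left(-1\right) = 7 - S$)
$\left(1783 - Z{\left(-18 \right)}\right) + h{\left(-61 \right)} = \left(1783 - \left(7 - -18\right)\right) - 61 = \left(1783 - \left(7 + 18\right)\right) - 61 = \left(1783 - 25\right) - 61 = 1758 - 61 = 1697$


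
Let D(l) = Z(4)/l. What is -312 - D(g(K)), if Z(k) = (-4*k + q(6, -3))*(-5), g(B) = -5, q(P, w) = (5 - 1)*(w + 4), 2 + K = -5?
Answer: -300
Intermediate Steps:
K = -7 (K = -2 - 5 = -7)
q(P, w) = 16 + 4*w (q(P, w) = 4*(4 + w) = 16 + 4*w)
Z(k) = -20 + 20*k (Z(k) = (-4*k + (16 + 4*(-3)))*(-5) = (-4*k + (16 - 12))*(-5) = (-4*k + 4)*(-5) = (4 - 4*k)*(-5) = -20 + 20*k)
D(l) = 60/l (D(l) = (-20 + 20*4)/l = (-20 + 80)/l = 60/l)
-312 - D(g(K)) = -312 - 60/(-5) = -312 - 60*(-1)/5 = -312 - 1*(-12) = -312 + 12 = -300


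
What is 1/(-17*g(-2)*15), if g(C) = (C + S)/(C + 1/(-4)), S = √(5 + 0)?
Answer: 3/170 + 3*√5/340 ≈ 0.037377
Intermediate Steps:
S = √5 ≈ 2.2361
g(C) = (C + √5)/(-¼ + C) (g(C) = (C + √5)/(C + 1/(-4)) = (C + √5)/(C + 1*(-¼)) = (C + √5)/(C - ¼) = (C + √5)/(-¼ + C))
1/(-17*g(-2)*15) = 1/(-68*(-2 + √5)/(-1 + 4*(-2))*15) = 1/(-68*(-2 + √5)/(-1 - 8)*15) = 1/(-68*(-2 + √5)/(-9)*15) = 1/(-68*(-1)*(-2 + √5)/9*15) = 1/(-17*(8/9 - 4*√5/9)*15) = 1/((-136/9 + 68*√5/9)*15) = 1/(-680/3 + 340*√5/3)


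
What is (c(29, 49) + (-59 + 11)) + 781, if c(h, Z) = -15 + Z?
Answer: 767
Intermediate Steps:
(c(29, 49) + (-59 + 11)) + 781 = ((-15 + 49) + (-59 + 11)) + 781 = (34 - 48) + 781 = -14 + 781 = 767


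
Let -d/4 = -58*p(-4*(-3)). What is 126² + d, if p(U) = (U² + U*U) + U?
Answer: 85476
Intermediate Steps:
p(U) = U + 2*U² (p(U) = (U² + U²) + U = 2*U² + U = U + 2*U²)
d = 69600 (d = -(-232)*(-4*(-3))*(1 + 2*(-4*(-3))) = -(-232)*12*(1 + 2*12) = -(-232)*12*(1 + 24) = -(-232)*12*25 = -(-232)*300 = -4*(-17400) = 69600)
126² + d = 126² + 69600 = 15876 + 69600 = 85476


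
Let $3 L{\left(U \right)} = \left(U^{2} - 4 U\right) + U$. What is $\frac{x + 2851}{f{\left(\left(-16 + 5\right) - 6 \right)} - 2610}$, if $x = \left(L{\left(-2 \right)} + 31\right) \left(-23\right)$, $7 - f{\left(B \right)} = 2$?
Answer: $- \frac{6184}{7815} \approx -0.7913$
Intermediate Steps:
$L{\left(U \right)} = - U + \frac{U^{2}}{3}$ ($L{\left(U \right)} = \frac{\left(U^{2} - 4 U\right) + U}{3} = \frac{U^{2} - 3 U}{3} = - U + \frac{U^{2}}{3}$)
$f{\left(B \right)} = 5$ ($f{\left(B \right)} = 7 - 2 = 5$)
$x = - \frac{2369}{3}$ ($x = \left(\frac{1}{3} \left(-2\right) \left(-3 - 2\right) + 31\right) \left(-23\right) = \left(\frac{1}{3} \left(-2\right) \left(-5\right) + 31\right) \left(-23\right) = \left(\frac{10}{3} + 31\right) \left(-23\right) = \frac{103}{3} \left(-23\right) = - \frac{2369}{3} \approx -789.67$)
$\frac{x + 2851}{f{\left(\left(-16 + 5\right) - 6 \right)} - 2610} = \frac{- \frac{2369}{3} + 2851}{5 - 2610} = \frac{6184}{3 \left(-2605\right)} = \frac{6184}{3} \left(- \frac{1}{2605}\right) = - \frac{6184}{7815}$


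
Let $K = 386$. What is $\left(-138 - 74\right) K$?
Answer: $-81832$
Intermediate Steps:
$\left(-138 - 74\right) K = \left(-138 - 74\right) 386 = \left(-212\right) 386 = -81832$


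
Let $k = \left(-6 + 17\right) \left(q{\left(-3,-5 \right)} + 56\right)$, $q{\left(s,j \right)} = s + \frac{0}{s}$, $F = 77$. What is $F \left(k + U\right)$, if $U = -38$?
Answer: $41965$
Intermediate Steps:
$q{\left(s,j \right)} = s$ ($q{\left(s,j \right)} = s + 0 = s$)
$k = 583$ ($k = \left(-6 + 17\right) \left(-3 + 56\right) = 11 \cdot 53 = 583$)
$F \left(k + U\right) = 77 \left(583 - 38\right) = 77 \cdot 545 = 41965$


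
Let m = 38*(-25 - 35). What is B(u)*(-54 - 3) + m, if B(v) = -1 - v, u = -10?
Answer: -2793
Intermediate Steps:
m = -2280 (m = 38*(-60) = -2280)
B(u)*(-54 - 3) + m = (-1 - 1*(-10))*(-54 - 3) - 2280 = (-1 + 10)*(-57) - 2280 = 9*(-57) - 2280 = -513 - 2280 = -2793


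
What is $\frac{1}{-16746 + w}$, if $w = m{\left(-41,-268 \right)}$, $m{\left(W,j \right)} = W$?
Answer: $- \frac{1}{16787} \approx -5.957 \cdot 10^{-5}$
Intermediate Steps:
$w = -41$
$\frac{1}{-16746 + w} = \frac{1}{-16746 - 41} = \frac{1}{-16787} = - \frac{1}{16787}$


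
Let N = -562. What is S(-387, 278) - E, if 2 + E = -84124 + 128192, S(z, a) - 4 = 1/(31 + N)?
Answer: -23396923/531 ≈ -44062.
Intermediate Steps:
S(z, a) = 2123/531 (S(z, a) = 4 + 1/(31 - 562) = 4 + 1/(-531) = 4 - 1/531 = 2123/531)
E = 44066 (E = -2 + (-84124 + 128192) = -2 + 44068 = 44066)
S(-387, 278) - E = 2123/531 - 1*44066 = 2123/531 - 44066 = -23396923/531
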